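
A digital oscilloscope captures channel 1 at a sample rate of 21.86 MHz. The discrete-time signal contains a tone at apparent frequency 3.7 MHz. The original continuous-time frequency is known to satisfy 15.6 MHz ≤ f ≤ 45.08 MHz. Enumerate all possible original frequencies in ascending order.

Frequencies that alias to 3.7 MHz are k·fs ± 3.7 MHz for integer k ≥ 0.
k=0: 3.7 MHz.
k=1: 18.16 MHz, 25.56 MHz.
k=2: 40.02 MHz, 47.42 MHz.
k=3: 61.88 MHz, 69.28 MHz.
Within [15.6 MHz, 45.08 MHz]: 18.16 MHz, 25.56 MHz, 40.02 MHz.

18.16 MHz, 25.56 MHz, 40.02 MHz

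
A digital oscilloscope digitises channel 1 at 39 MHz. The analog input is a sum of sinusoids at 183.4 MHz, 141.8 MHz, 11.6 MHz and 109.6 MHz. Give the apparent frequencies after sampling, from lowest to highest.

7.4 MHz, 11.6 MHz, 14.2 MHz

fs/2 = 19.5 MHz.
183.4 MHz mod fs = 27.4 MHz.
27.4 MHz > fs/2 = 19.5 MHz, folds to fs − 27.4 MHz = 11.6 MHz.
141.8 MHz mod fs = 24.8 MHz.
24.8 MHz > fs/2 = 19.5 MHz, folds to fs − 24.8 MHz = 14.2 MHz.
11.6 MHz ≤ fs/2 = 19.5 MHz, passes unchanged.
109.6 MHz mod fs = 31.6 MHz.
31.6 MHz > fs/2 = 19.5 MHz, folds to fs − 31.6 MHz = 7.4 MHz.
Distinct values: {7.4 MHz, 11.6 MHz, 14.2 MHz}.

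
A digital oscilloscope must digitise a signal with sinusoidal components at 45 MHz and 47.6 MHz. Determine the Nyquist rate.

Highest-frequency component: 47.6 MHz.
Nyquist rate = 2 × 47.6 MHz = 95.2 MHz.

95.2 MHz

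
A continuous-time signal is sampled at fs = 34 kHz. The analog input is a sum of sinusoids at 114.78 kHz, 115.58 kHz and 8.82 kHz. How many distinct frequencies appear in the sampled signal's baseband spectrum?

fs/2 = 17 kHz.
114.78 kHz mod fs = 12.78 kHz.
12.78 kHz ≤ fs/2 = 17 kHz, appears at 12.78 kHz.
115.58 kHz mod fs = 13.58 kHz.
13.58 kHz ≤ fs/2 = 17 kHz, appears at 13.58 kHz.
8.82 kHz ≤ fs/2 = 17 kHz, passes unchanged.
Distinct values: {8.82 kHz, 12.78 kHz, 13.58 kHz} → 3.

3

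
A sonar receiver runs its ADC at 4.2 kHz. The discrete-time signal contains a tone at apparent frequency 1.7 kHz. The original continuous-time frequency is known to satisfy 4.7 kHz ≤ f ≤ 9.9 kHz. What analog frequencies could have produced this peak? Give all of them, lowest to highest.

Frequencies that alias to 1.7 kHz are k·fs ± 1.7 kHz for integer k ≥ 0.
k=0: 1.7 kHz.
k=1: 2.5 kHz, 5.9 kHz.
k=2: 6.7 kHz, 10.1 kHz.
k=3: 10.9 kHz, 14.3 kHz.
Within [4.7 kHz, 9.9 kHz]: 5.9 kHz, 6.7 kHz.

5.9 kHz, 6.7 kHz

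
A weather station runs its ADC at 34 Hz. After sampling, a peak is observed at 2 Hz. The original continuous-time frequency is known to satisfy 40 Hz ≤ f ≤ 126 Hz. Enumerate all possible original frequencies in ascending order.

66 Hz, 70 Hz, 100 Hz, 104 Hz

Frequencies that alias to 2 Hz are k·fs ± 2 Hz for integer k ≥ 0.
k=0: 2 Hz.
k=1: 32 Hz, 36 Hz.
k=2: 66 Hz, 70 Hz.
k=3: 100 Hz, 104 Hz.
k=4: 134 Hz, 138 Hz.
Within [40 Hz, 126 Hz]: 66 Hz, 70 Hz, 100 Hz, 104 Hz.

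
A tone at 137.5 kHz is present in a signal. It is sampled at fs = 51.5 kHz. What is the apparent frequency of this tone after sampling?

17 kHz

137.5 kHz mod fs = 34.5 kHz.
34.5 kHz > fs/2 = 25.75 kHz, folds to fs − 34.5 kHz = 17 kHz.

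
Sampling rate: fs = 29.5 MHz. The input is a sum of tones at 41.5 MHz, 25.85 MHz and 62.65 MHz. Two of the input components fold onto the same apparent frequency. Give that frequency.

fs/2 = 14.75 MHz.
41.5 MHz mod fs = 12 MHz.
12 MHz ≤ fs/2 = 14.75 MHz, appears at 12 MHz.
25.85 MHz > fs/2 = 14.75 MHz, folds to fs − 25.85 MHz = 3.65 MHz.
62.65 MHz mod fs = 3.65 MHz.
3.65 MHz ≤ fs/2 = 14.75 MHz, appears at 3.65 MHz.
25.85 MHz and 62.65 MHz both map to 3.65 MHz.

3.65 MHz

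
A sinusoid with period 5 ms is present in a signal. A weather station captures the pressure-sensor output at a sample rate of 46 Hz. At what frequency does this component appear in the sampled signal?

16 Hz

T = 5 ms → f = 1/T = 200 Hz.
200 Hz mod fs = 16 Hz.
16 Hz ≤ fs/2 = 23 Hz, appears at 16 Hz.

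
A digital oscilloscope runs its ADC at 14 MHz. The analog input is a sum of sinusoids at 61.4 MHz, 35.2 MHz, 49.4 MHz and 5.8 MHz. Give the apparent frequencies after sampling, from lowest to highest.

fs/2 = 7 MHz.
61.4 MHz mod fs = 5.4 MHz.
5.4 MHz ≤ fs/2 = 7 MHz, appears at 5.4 MHz.
35.2 MHz mod fs = 7.2 MHz.
7.2 MHz > fs/2 = 7 MHz, folds to fs − 7.2 MHz = 6.8 MHz.
49.4 MHz mod fs = 7.4 MHz.
7.4 MHz > fs/2 = 7 MHz, folds to fs − 7.4 MHz = 6.6 MHz.
5.8 MHz ≤ fs/2 = 7 MHz, passes unchanged.
Distinct values: {5.4 MHz, 5.8 MHz, 6.6 MHz, 6.8 MHz}.

5.4 MHz, 5.8 MHz, 6.6 MHz, 6.8 MHz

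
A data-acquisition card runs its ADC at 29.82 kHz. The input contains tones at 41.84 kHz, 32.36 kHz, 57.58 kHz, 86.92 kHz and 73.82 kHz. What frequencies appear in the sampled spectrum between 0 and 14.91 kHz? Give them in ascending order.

2.06 kHz, 2.54 kHz, 12.02 kHz, 14.18 kHz

fs/2 = 14.91 kHz.
41.84 kHz mod fs = 12.02 kHz.
12.02 kHz ≤ fs/2 = 14.91 kHz, appears at 12.02 kHz.
32.36 kHz mod fs = 2.54 kHz.
2.54 kHz ≤ fs/2 = 14.91 kHz, appears at 2.54 kHz.
57.58 kHz mod fs = 27.76 kHz.
27.76 kHz > fs/2 = 14.91 kHz, folds to fs − 27.76 kHz = 2.06 kHz.
86.92 kHz mod fs = 27.28 kHz.
27.28 kHz > fs/2 = 14.91 kHz, folds to fs − 27.28 kHz = 2.54 kHz.
73.82 kHz mod fs = 14.18 kHz.
14.18 kHz ≤ fs/2 = 14.91 kHz, appears at 14.18 kHz.
Distinct values: {2.06 kHz, 2.54 kHz, 12.02 kHz, 14.18 kHz}.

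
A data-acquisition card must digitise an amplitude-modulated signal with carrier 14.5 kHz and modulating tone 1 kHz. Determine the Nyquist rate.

31 kHz

AM sidebands sit at fc ± fm = 13.5 kHz and 15.5 kHz.
Highest-frequency component: 15.5 kHz.
Nyquist rate = 2 × 15.5 kHz = 31 kHz.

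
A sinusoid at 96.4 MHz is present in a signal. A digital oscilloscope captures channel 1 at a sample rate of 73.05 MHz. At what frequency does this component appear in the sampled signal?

23.35 MHz

96.4 MHz mod fs = 23.35 MHz.
23.35 MHz ≤ fs/2 = 36.525 MHz, appears at 23.35 MHz.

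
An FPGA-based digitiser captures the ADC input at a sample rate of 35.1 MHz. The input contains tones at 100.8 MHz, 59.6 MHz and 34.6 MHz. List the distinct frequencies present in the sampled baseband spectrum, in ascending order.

fs/2 = 17.55 MHz.
100.8 MHz mod fs = 30.6 MHz.
30.6 MHz > fs/2 = 17.55 MHz, folds to fs − 30.6 MHz = 4.5 MHz.
59.6 MHz mod fs = 24.5 MHz.
24.5 MHz > fs/2 = 17.55 MHz, folds to fs − 24.5 MHz = 10.6 MHz.
34.6 MHz > fs/2 = 17.55 MHz, folds to fs − 34.6 MHz = 0.5 MHz.
Distinct values: {0.5 MHz, 4.5 MHz, 10.6 MHz}.

0.5 MHz, 4.5 MHz, 10.6 MHz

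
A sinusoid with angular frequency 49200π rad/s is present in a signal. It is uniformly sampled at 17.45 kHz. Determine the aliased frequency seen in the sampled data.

ω = 49200π rad/s → f = ω/(2π) = 24600 Hz = 24.6 kHz.
24.6 kHz mod fs = 7.15 kHz.
7.15 kHz ≤ fs/2 = 8.725 kHz, appears at 7.15 kHz.

7.15 kHz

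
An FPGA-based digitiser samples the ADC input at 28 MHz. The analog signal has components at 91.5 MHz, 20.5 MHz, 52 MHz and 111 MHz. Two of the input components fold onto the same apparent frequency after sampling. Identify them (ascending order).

fs/2 = 14 MHz.
91.5 MHz mod fs = 7.5 MHz.
7.5 MHz ≤ fs/2 = 14 MHz, appears at 7.5 MHz.
20.5 MHz > fs/2 = 14 MHz, folds to fs − 20.5 MHz = 7.5 MHz.
52 MHz mod fs = 24 MHz.
24 MHz > fs/2 = 14 MHz, folds to fs − 24 MHz = 4 MHz.
111 MHz mod fs = 27 MHz.
27 MHz > fs/2 = 14 MHz, folds to fs − 27 MHz = 1 MHz.
20.5 MHz and 91.5 MHz both map to 7.5 MHz.

20.5 MHz, 91.5 MHz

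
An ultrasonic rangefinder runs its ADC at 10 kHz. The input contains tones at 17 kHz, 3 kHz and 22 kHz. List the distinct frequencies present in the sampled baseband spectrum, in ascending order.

2 kHz, 3 kHz

fs/2 = 5 kHz.
17 kHz mod fs = 7 kHz.
7 kHz > fs/2 = 5 kHz, folds to fs − 7 kHz = 3 kHz.
3 kHz ≤ fs/2 = 5 kHz, passes unchanged.
22 kHz mod fs = 2 kHz.
2 kHz ≤ fs/2 = 5 kHz, appears at 2 kHz.
Distinct values: {2 kHz, 3 kHz}.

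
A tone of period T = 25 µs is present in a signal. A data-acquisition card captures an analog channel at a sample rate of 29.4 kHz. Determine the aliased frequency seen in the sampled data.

10.6 kHz

T = 25 µs → f = 1/T = 40 kHz.
40 kHz mod fs = 10.6 kHz.
10.6 kHz ≤ fs/2 = 14.7 kHz, appears at 10.6 kHz.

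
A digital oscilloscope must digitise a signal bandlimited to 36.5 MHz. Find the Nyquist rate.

Nyquist rate = 2 × 36.5 MHz = 73 MHz.

73 MHz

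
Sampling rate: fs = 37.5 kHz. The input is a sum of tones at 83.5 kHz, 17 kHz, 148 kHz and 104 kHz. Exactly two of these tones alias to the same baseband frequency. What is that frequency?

8.5 kHz

fs/2 = 18.75 kHz.
83.5 kHz mod fs = 8.5 kHz.
8.5 kHz ≤ fs/2 = 18.75 kHz, appears at 8.5 kHz.
17 kHz ≤ fs/2 = 18.75 kHz, passes unchanged.
148 kHz mod fs = 35.5 kHz.
35.5 kHz > fs/2 = 18.75 kHz, folds to fs − 35.5 kHz = 2 kHz.
104 kHz mod fs = 29 kHz.
29 kHz > fs/2 = 18.75 kHz, folds to fs − 29 kHz = 8.5 kHz.
83.5 kHz and 104 kHz both map to 8.5 kHz.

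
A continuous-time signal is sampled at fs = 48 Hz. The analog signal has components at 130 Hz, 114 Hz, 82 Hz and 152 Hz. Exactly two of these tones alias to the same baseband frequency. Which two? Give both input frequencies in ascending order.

82 Hz, 130 Hz

fs/2 = 24 Hz.
130 Hz mod fs = 34 Hz.
34 Hz > fs/2 = 24 Hz, folds to fs − 34 Hz = 14 Hz.
114 Hz mod fs = 18 Hz.
18 Hz ≤ fs/2 = 24 Hz, appears at 18 Hz.
82 Hz mod fs = 34 Hz.
34 Hz > fs/2 = 24 Hz, folds to fs − 34 Hz = 14 Hz.
152 Hz mod fs = 8 Hz.
8 Hz ≤ fs/2 = 24 Hz, appears at 8 Hz.
82 Hz and 130 Hz both map to 14 Hz.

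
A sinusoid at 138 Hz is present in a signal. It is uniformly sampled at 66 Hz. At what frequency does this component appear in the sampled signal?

6 Hz

138 Hz mod fs = 6 Hz.
6 Hz ≤ fs/2 = 33 Hz, appears at 6 Hz.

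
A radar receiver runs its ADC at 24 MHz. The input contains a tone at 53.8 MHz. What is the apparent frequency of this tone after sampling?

53.8 MHz mod fs = 5.8 MHz.
5.8 MHz ≤ fs/2 = 12 MHz, appears at 5.8 MHz.

5.8 MHz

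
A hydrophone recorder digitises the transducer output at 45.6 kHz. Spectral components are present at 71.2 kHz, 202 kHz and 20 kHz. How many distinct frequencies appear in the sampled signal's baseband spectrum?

fs/2 = 22.8 kHz.
71.2 kHz mod fs = 25.6 kHz.
25.6 kHz > fs/2 = 22.8 kHz, folds to fs − 25.6 kHz = 20 kHz.
202 kHz mod fs = 19.6 kHz.
19.6 kHz ≤ fs/2 = 22.8 kHz, appears at 19.6 kHz.
20 kHz ≤ fs/2 = 22.8 kHz, passes unchanged.
Distinct values: {19.6 kHz, 20 kHz} → 2.

2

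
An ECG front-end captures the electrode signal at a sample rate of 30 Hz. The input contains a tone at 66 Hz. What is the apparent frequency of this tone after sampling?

6 Hz

66 Hz mod fs = 6 Hz.
6 Hz ≤ fs/2 = 15 Hz, appears at 6 Hz.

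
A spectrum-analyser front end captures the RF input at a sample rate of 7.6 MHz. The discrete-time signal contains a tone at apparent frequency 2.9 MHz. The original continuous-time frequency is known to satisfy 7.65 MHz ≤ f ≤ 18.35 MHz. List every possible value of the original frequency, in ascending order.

10.5 MHz, 12.3 MHz, 18.1 MHz

Frequencies that alias to 2.9 MHz are k·fs ± 2.9 MHz for integer k ≥ 0.
k=0: 2.9 MHz.
k=1: 4.7 MHz, 10.5 MHz.
k=2: 12.3 MHz, 18.1 MHz.
k=3: 19.9 MHz, 25.7 MHz.
Within [7.65 MHz, 18.35 MHz]: 10.5 MHz, 12.3 MHz, 18.1 MHz.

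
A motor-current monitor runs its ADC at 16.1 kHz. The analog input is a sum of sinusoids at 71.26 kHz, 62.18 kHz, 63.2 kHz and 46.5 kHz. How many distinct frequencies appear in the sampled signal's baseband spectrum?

4

fs/2 = 8.05 kHz.
71.26 kHz mod fs = 6.86 kHz.
6.86 kHz ≤ fs/2 = 8.05 kHz, appears at 6.86 kHz.
62.18 kHz mod fs = 13.88 kHz.
13.88 kHz > fs/2 = 8.05 kHz, folds to fs − 13.88 kHz = 2.22 kHz.
63.2 kHz mod fs = 14.9 kHz.
14.9 kHz > fs/2 = 8.05 kHz, folds to fs − 14.9 kHz = 1.2 kHz.
46.5 kHz mod fs = 14.3 kHz.
14.3 kHz > fs/2 = 8.05 kHz, folds to fs − 14.3 kHz = 1.8 kHz.
Distinct values: {1.2 kHz, 1.8 kHz, 2.22 kHz, 6.86 kHz} → 4.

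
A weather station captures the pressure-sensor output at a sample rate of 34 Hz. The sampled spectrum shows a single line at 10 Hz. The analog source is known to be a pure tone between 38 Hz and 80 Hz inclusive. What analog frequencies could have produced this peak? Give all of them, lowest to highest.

Frequencies that alias to 10 Hz are k·fs ± 10 Hz for integer k ≥ 0.
k=0: 10 Hz.
k=1: 24 Hz, 44 Hz.
k=2: 58 Hz, 78 Hz.
k=3: 92 Hz, 112 Hz.
Within [38 Hz, 80 Hz]: 44 Hz, 58 Hz, 78 Hz.

44 Hz, 58 Hz, 78 Hz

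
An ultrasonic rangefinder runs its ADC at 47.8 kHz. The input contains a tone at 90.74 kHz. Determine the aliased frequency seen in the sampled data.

90.74 kHz mod fs = 42.94 kHz.
42.94 kHz > fs/2 = 23.9 kHz, folds to fs − 42.94 kHz = 4.86 kHz.

4.86 kHz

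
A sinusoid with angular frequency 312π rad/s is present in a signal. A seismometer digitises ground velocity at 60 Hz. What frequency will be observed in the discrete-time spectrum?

ω = 312π rad/s → f = ω/(2π) = 156 Hz.
156 Hz mod fs = 36 Hz.
36 Hz > fs/2 = 30 Hz, folds to fs − 36 Hz = 24 Hz.

24 Hz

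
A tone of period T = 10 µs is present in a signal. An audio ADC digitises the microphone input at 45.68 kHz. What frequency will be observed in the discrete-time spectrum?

8.64 kHz

T = 10 µs → f = 1/T = 100 kHz.
100 kHz mod fs = 8.64 kHz.
8.64 kHz ≤ fs/2 = 22.84 kHz, appears at 8.64 kHz.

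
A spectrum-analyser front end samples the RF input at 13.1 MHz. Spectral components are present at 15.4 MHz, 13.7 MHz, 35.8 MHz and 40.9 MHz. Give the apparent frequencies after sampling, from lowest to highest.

fs/2 = 6.55 MHz.
15.4 MHz mod fs = 2.3 MHz.
2.3 MHz ≤ fs/2 = 6.55 MHz, appears at 2.3 MHz.
13.7 MHz mod fs = 0.6 MHz.
0.6 MHz ≤ fs/2 = 6.55 MHz, appears at 0.6 MHz.
35.8 MHz mod fs = 9.6 MHz.
9.6 MHz > fs/2 = 6.55 MHz, folds to fs − 9.6 MHz = 3.5 MHz.
40.9 MHz mod fs = 1.6 MHz.
1.6 MHz ≤ fs/2 = 6.55 MHz, appears at 1.6 MHz.
Distinct values: {0.6 MHz, 1.6 MHz, 2.3 MHz, 3.5 MHz}.

0.6 MHz, 1.6 MHz, 2.3 MHz, 3.5 MHz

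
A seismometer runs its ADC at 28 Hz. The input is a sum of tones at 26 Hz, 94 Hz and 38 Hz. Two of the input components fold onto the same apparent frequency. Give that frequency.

fs/2 = 14 Hz.
26 Hz > fs/2 = 14 Hz, folds to fs − 26 Hz = 2 Hz.
94 Hz mod fs = 10 Hz.
10 Hz ≤ fs/2 = 14 Hz, appears at 10 Hz.
38 Hz mod fs = 10 Hz.
10 Hz ≤ fs/2 = 14 Hz, appears at 10 Hz.
38 Hz and 94 Hz both map to 10 Hz.

10 Hz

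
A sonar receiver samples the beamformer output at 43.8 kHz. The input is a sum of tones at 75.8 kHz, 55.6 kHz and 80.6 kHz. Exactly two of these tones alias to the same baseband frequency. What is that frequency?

11.8 kHz

fs/2 = 21.9 kHz.
75.8 kHz mod fs = 32 kHz.
32 kHz > fs/2 = 21.9 kHz, folds to fs − 32 kHz = 11.8 kHz.
55.6 kHz mod fs = 11.8 kHz.
11.8 kHz ≤ fs/2 = 21.9 kHz, appears at 11.8 kHz.
80.6 kHz mod fs = 36.8 kHz.
36.8 kHz > fs/2 = 21.9 kHz, folds to fs − 36.8 kHz = 7 kHz.
55.6 kHz and 75.8 kHz both map to 11.8 kHz.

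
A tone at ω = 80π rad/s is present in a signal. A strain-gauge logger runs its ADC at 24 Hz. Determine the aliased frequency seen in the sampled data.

ω = 80π rad/s → f = ω/(2π) = 40 Hz.
40 Hz mod fs = 16 Hz.
16 Hz > fs/2 = 12 Hz, folds to fs − 16 Hz = 8 Hz.

8 Hz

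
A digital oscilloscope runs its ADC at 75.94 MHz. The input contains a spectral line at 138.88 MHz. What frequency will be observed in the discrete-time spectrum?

13 MHz

138.88 MHz mod fs = 62.94 MHz.
62.94 MHz > fs/2 = 37.97 MHz, folds to fs − 62.94 MHz = 13 MHz.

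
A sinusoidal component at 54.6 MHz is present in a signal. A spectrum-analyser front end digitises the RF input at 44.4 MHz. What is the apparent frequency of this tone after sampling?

10.2 MHz

54.6 MHz mod fs = 10.2 MHz.
10.2 MHz ≤ fs/2 = 22.2 MHz, appears at 10.2 MHz.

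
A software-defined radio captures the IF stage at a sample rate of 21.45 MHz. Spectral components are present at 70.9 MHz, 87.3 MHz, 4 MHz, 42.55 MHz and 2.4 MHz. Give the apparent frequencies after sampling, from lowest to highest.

0.35 MHz, 1.5 MHz, 2.4 MHz, 4 MHz, 6.55 MHz

fs/2 = 10.725 MHz.
70.9 MHz mod fs = 6.55 MHz.
6.55 MHz ≤ fs/2 = 10.725 MHz, appears at 6.55 MHz.
87.3 MHz mod fs = 1.5 MHz.
1.5 MHz ≤ fs/2 = 10.725 MHz, appears at 1.5 MHz.
4 MHz ≤ fs/2 = 10.725 MHz, passes unchanged.
42.55 MHz mod fs = 21.1 MHz.
21.1 MHz > fs/2 = 10.725 MHz, folds to fs − 21.1 MHz = 0.35 MHz.
2.4 MHz ≤ fs/2 = 10.725 MHz, passes unchanged.
Distinct values: {0.35 MHz, 1.5 MHz, 2.4 MHz, 4 MHz, 6.55 MHz}.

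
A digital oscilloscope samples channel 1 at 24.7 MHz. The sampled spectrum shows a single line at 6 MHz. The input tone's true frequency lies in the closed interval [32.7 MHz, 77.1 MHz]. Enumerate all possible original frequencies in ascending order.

43.4 MHz, 55.4 MHz, 68.1 MHz

Frequencies that alias to 6 MHz are k·fs ± 6 MHz for integer k ≥ 0.
k=0: 6 MHz.
k=1: 18.7 MHz, 30.7 MHz.
k=2: 43.4 MHz, 55.4 MHz.
k=3: 68.1 MHz, 80.1 MHz.
k=4: 92.8 MHz, 104.8 MHz.
Within [32.7 MHz, 77.1 MHz]: 43.4 MHz, 55.4 MHz, 68.1 MHz.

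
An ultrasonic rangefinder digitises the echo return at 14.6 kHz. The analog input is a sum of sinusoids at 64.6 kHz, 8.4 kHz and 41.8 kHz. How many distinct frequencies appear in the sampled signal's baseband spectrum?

2

fs/2 = 7.3 kHz.
64.6 kHz mod fs = 6.2 kHz.
6.2 kHz ≤ fs/2 = 7.3 kHz, appears at 6.2 kHz.
8.4 kHz > fs/2 = 7.3 kHz, folds to fs − 8.4 kHz = 6.2 kHz.
41.8 kHz mod fs = 12.6 kHz.
12.6 kHz > fs/2 = 7.3 kHz, folds to fs − 12.6 kHz = 2 kHz.
Distinct values: {2 kHz, 6.2 kHz} → 2.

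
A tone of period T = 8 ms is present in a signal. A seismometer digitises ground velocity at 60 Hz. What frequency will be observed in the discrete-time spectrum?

T = 8 ms → f = 1/T = 125 Hz.
125 Hz mod fs = 5 Hz.
5 Hz ≤ fs/2 = 30 Hz, appears at 5 Hz.

5 Hz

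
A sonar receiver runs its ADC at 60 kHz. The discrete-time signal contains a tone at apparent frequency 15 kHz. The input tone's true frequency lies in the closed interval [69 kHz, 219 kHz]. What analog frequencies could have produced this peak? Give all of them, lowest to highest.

Frequencies that alias to 15 kHz are k·fs ± 15 kHz for integer k ≥ 0.
k=0: 15 kHz.
k=1: 45 kHz, 75 kHz.
k=2: 105 kHz, 135 kHz.
k=3: 165 kHz, 195 kHz.
k=4: 225 kHz, 255 kHz.
Within [69 kHz, 219 kHz]: 75 kHz, 105 kHz, 135 kHz, 165 kHz, 195 kHz.

75 kHz, 105 kHz, 135 kHz, 165 kHz, 195 kHz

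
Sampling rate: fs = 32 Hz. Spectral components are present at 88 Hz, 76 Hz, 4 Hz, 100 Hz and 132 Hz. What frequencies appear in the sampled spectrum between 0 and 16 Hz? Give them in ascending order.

4 Hz, 8 Hz, 12 Hz

fs/2 = 16 Hz.
88 Hz mod fs = 24 Hz.
24 Hz > fs/2 = 16 Hz, folds to fs − 24 Hz = 8 Hz.
76 Hz mod fs = 12 Hz.
12 Hz ≤ fs/2 = 16 Hz, appears at 12 Hz.
4 Hz ≤ fs/2 = 16 Hz, passes unchanged.
100 Hz mod fs = 4 Hz.
4 Hz ≤ fs/2 = 16 Hz, appears at 4 Hz.
132 Hz mod fs = 4 Hz.
4 Hz ≤ fs/2 = 16 Hz, appears at 4 Hz.
Distinct values: {4 Hz, 8 Hz, 12 Hz}.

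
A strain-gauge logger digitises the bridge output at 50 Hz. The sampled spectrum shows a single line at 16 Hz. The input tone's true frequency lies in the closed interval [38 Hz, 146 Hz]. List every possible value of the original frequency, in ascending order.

Frequencies that alias to 16 Hz are k·fs ± 16 Hz for integer k ≥ 0.
k=0: 16 Hz.
k=1: 34 Hz, 66 Hz.
k=2: 84 Hz, 116 Hz.
k=3: 134 Hz, 166 Hz.
k=4: 184 Hz, 216 Hz.
Within [38 Hz, 146 Hz]: 66 Hz, 84 Hz, 116 Hz, 134 Hz.

66 Hz, 84 Hz, 116 Hz, 134 Hz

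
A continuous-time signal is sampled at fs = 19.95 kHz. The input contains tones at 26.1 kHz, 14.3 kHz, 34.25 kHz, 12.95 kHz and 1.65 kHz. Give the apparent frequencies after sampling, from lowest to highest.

fs/2 = 9.975 kHz.
26.1 kHz mod fs = 6.15 kHz.
6.15 kHz ≤ fs/2 = 9.975 kHz, appears at 6.15 kHz.
14.3 kHz > fs/2 = 9.975 kHz, folds to fs − 14.3 kHz = 5.65 kHz.
34.25 kHz mod fs = 14.3 kHz.
14.3 kHz > fs/2 = 9.975 kHz, folds to fs − 14.3 kHz = 5.65 kHz.
12.95 kHz > fs/2 = 9.975 kHz, folds to fs − 12.95 kHz = 7 kHz.
1.65 kHz ≤ fs/2 = 9.975 kHz, passes unchanged.
Distinct values: {1.65 kHz, 5.65 kHz, 6.15 kHz, 7 kHz}.

1.65 kHz, 5.65 kHz, 6.15 kHz, 7 kHz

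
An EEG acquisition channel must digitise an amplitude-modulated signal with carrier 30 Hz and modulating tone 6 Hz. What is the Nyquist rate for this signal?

72 Hz

AM sidebands sit at fc ± fm = 24 Hz and 36 Hz.
Highest-frequency component: 36 Hz.
Nyquist rate = 2 × 36 Hz = 72 Hz.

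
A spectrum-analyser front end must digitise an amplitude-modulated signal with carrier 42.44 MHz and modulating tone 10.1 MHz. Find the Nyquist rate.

AM sidebands sit at fc ± fm = 32.34 MHz and 52.54 MHz.
Highest-frequency component: 52.54 MHz.
Nyquist rate = 2 × 52.54 MHz = 105.08 MHz.

105.08 MHz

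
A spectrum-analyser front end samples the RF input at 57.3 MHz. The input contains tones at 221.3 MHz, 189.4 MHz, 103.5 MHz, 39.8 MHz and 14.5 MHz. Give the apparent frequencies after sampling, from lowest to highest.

7.9 MHz, 11.1 MHz, 14.5 MHz, 17.5 MHz

fs/2 = 28.65 MHz.
221.3 MHz mod fs = 49.4 MHz.
49.4 MHz > fs/2 = 28.65 MHz, folds to fs − 49.4 MHz = 7.9 MHz.
189.4 MHz mod fs = 17.5 MHz.
17.5 MHz ≤ fs/2 = 28.65 MHz, appears at 17.5 MHz.
103.5 MHz mod fs = 46.2 MHz.
46.2 MHz > fs/2 = 28.65 MHz, folds to fs − 46.2 MHz = 11.1 MHz.
39.8 MHz > fs/2 = 28.65 MHz, folds to fs − 39.8 MHz = 17.5 MHz.
14.5 MHz ≤ fs/2 = 28.65 MHz, passes unchanged.
Distinct values: {7.9 MHz, 11.1 MHz, 14.5 MHz, 17.5 MHz}.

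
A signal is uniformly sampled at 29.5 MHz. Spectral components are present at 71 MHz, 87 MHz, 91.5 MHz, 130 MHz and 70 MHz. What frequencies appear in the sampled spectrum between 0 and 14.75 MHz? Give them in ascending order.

1.5 MHz, 3 MHz, 11 MHz, 12 MHz

fs/2 = 14.75 MHz.
71 MHz mod fs = 12 MHz.
12 MHz ≤ fs/2 = 14.75 MHz, appears at 12 MHz.
87 MHz mod fs = 28 MHz.
28 MHz > fs/2 = 14.75 MHz, folds to fs − 28 MHz = 1.5 MHz.
91.5 MHz mod fs = 3 MHz.
3 MHz ≤ fs/2 = 14.75 MHz, appears at 3 MHz.
130 MHz mod fs = 12 MHz.
12 MHz ≤ fs/2 = 14.75 MHz, appears at 12 MHz.
70 MHz mod fs = 11 MHz.
11 MHz ≤ fs/2 = 14.75 MHz, appears at 11 MHz.
Distinct values: {1.5 MHz, 3 MHz, 11 MHz, 12 MHz}.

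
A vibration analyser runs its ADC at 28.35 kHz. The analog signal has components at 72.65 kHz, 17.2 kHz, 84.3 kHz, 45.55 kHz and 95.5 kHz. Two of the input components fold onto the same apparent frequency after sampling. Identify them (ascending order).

17.2 kHz, 45.55 kHz

fs/2 = 14.175 kHz.
72.65 kHz mod fs = 15.95 kHz.
15.95 kHz > fs/2 = 14.175 kHz, folds to fs − 15.95 kHz = 12.4 kHz.
17.2 kHz > fs/2 = 14.175 kHz, folds to fs − 17.2 kHz = 11.15 kHz.
84.3 kHz mod fs = 27.6 kHz.
27.6 kHz > fs/2 = 14.175 kHz, folds to fs − 27.6 kHz = 0.75 kHz.
45.55 kHz mod fs = 17.2 kHz.
17.2 kHz > fs/2 = 14.175 kHz, folds to fs − 17.2 kHz = 11.15 kHz.
95.5 kHz mod fs = 10.45 kHz.
10.45 kHz ≤ fs/2 = 14.175 kHz, appears at 10.45 kHz.
17.2 kHz and 45.55 kHz both map to 11.15 kHz.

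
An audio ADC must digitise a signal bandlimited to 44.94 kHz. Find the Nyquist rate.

89.88 kHz

Nyquist rate = 2 × 44.94 kHz = 89.88 kHz.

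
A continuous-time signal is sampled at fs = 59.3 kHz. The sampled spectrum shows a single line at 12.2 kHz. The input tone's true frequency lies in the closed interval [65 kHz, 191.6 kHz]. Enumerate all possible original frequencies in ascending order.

Frequencies that alias to 12.2 kHz are k·fs ± 12.2 kHz for integer k ≥ 0.
k=0: 12.2 kHz.
k=1: 47.1 kHz, 71.5 kHz.
k=2: 106.4 kHz, 130.8 kHz.
k=3: 165.7 kHz, 190.1 kHz.
k=4: 225 kHz, 249.4 kHz.
Within [65 kHz, 191.6 kHz]: 71.5 kHz, 106.4 kHz, 130.8 kHz, 165.7 kHz, 190.1 kHz.

71.5 kHz, 106.4 kHz, 130.8 kHz, 165.7 kHz, 190.1 kHz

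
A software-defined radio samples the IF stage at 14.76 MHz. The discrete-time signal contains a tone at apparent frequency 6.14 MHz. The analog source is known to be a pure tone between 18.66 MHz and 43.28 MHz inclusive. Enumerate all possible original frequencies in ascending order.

Frequencies that alias to 6.14 MHz are k·fs ± 6.14 MHz for integer k ≥ 0.
k=0: 6.14 MHz.
k=1: 8.62 MHz, 20.9 MHz.
k=2: 23.38 MHz, 35.66 MHz.
k=3: 38.14 MHz, 50.42 MHz.
k=4: 52.9 MHz, 65.18 MHz.
Within [18.66 MHz, 43.28 MHz]: 20.9 MHz, 23.38 MHz, 35.66 MHz, 38.14 MHz.

20.9 MHz, 23.38 MHz, 35.66 MHz, 38.14 MHz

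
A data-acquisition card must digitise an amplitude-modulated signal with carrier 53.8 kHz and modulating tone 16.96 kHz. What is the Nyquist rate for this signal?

141.52 kHz

AM sidebands sit at fc ± fm = 36.84 kHz and 70.76 kHz.
Highest-frequency component: 70.76 kHz.
Nyquist rate = 2 × 70.76 kHz = 141.52 kHz.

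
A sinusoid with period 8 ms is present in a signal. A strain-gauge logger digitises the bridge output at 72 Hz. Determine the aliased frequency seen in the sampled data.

19 Hz

T = 8 ms → f = 1/T = 125 Hz.
125 Hz mod fs = 53 Hz.
53 Hz > fs/2 = 36 Hz, folds to fs − 53 Hz = 19 Hz.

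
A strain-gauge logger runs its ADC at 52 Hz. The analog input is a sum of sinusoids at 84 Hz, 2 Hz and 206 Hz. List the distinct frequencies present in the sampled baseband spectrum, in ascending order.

fs/2 = 26 Hz.
84 Hz mod fs = 32 Hz.
32 Hz > fs/2 = 26 Hz, folds to fs − 32 Hz = 20 Hz.
2 Hz ≤ fs/2 = 26 Hz, passes unchanged.
206 Hz mod fs = 50 Hz.
50 Hz > fs/2 = 26 Hz, folds to fs − 50 Hz = 2 Hz.
Distinct values: {2 Hz, 20 Hz}.

2 Hz, 20 Hz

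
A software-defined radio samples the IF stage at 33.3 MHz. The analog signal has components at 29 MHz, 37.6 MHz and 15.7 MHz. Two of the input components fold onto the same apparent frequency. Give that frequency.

fs/2 = 16.65 MHz.
29 MHz > fs/2 = 16.65 MHz, folds to fs − 29 MHz = 4.3 MHz.
37.6 MHz mod fs = 4.3 MHz.
4.3 MHz ≤ fs/2 = 16.65 MHz, appears at 4.3 MHz.
15.7 MHz ≤ fs/2 = 16.65 MHz, passes unchanged.
29 MHz and 37.6 MHz both map to 4.3 MHz.

4.3 MHz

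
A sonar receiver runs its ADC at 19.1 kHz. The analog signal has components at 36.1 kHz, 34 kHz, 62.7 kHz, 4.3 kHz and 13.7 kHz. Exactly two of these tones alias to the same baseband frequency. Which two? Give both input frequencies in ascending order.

fs/2 = 9.55 kHz.
36.1 kHz mod fs = 17 kHz.
17 kHz > fs/2 = 9.55 kHz, folds to fs − 17 kHz = 2.1 kHz.
34 kHz mod fs = 14.9 kHz.
14.9 kHz > fs/2 = 9.55 kHz, folds to fs − 14.9 kHz = 4.2 kHz.
62.7 kHz mod fs = 5.4 kHz.
5.4 kHz ≤ fs/2 = 9.55 kHz, appears at 5.4 kHz.
4.3 kHz ≤ fs/2 = 9.55 kHz, passes unchanged.
13.7 kHz > fs/2 = 9.55 kHz, folds to fs − 13.7 kHz = 5.4 kHz.
13.7 kHz and 62.7 kHz both map to 5.4 kHz.

13.7 kHz, 62.7 kHz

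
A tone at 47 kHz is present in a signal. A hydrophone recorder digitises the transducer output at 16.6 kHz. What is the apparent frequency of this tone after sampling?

2.8 kHz

47 kHz mod fs = 13.8 kHz.
13.8 kHz > fs/2 = 8.3 kHz, folds to fs − 13.8 kHz = 2.8 kHz.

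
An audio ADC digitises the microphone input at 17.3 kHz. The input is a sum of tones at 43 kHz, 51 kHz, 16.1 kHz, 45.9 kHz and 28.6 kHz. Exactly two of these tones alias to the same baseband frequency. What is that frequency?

fs/2 = 8.65 kHz.
43 kHz mod fs = 8.4 kHz.
8.4 kHz ≤ fs/2 = 8.65 kHz, appears at 8.4 kHz.
51 kHz mod fs = 16.4 kHz.
16.4 kHz > fs/2 = 8.65 kHz, folds to fs − 16.4 kHz = 0.9 kHz.
16.1 kHz > fs/2 = 8.65 kHz, folds to fs − 16.1 kHz = 1.2 kHz.
45.9 kHz mod fs = 11.3 kHz.
11.3 kHz > fs/2 = 8.65 kHz, folds to fs − 11.3 kHz = 6 kHz.
28.6 kHz mod fs = 11.3 kHz.
11.3 kHz > fs/2 = 8.65 kHz, folds to fs − 11.3 kHz = 6 kHz.
28.6 kHz and 45.9 kHz both map to 6 kHz.

6 kHz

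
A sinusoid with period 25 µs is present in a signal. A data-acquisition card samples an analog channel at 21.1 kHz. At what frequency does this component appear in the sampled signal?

T = 25 µs → f = 1/T = 40 kHz.
40 kHz mod fs = 18.9 kHz.
18.9 kHz > fs/2 = 10.55 kHz, folds to fs − 18.9 kHz = 2.2 kHz.

2.2 kHz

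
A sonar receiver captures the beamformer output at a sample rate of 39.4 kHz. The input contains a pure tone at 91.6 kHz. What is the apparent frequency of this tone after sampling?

91.6 kHz mod fs = 12.8 kHz.
12.8 kHz ≤ fs/2 = 19.7 kHz, appears at 12.8 kHz.

12.8 kHz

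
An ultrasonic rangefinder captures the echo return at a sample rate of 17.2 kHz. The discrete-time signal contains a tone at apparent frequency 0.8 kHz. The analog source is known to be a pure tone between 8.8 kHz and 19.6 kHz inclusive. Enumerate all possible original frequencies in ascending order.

16.4 kHz, 18 kHz

Frequencies that alias to 0.8 kHz are k·fs ± 0.8 kHz for integer k ≥ 0.
k=0: 0.8 kHz.
k=1: 16.4 kHz, 18 kHz.
k=2: 33.6 kHz, 35.2 kHz.
Within [8.8 kHz, 19.6 kHz]: 16.4 kHz, 18 kHz.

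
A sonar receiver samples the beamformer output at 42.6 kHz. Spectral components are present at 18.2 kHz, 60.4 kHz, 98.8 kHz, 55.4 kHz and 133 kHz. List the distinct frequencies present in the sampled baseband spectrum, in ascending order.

5.2 kHz, 12.8 kHz, 13.6 kHz, 17.8 kHz, 18.2 kHz

fs/2 = 21.3 kHz.
18.2 kHz ≤ fs/2 = 21.3 kHz, passes unchanged.
60.4 kHz mod fs = 17.8 kHz.
17.8 kHz ≤ fs/2 = 21.3 kHz, appears at 17.8 kHz.
98.8 kHz mod fs = 13.6 kHz.
13.6 kHz ≤ fs/2 = 21.3 kHz, appears at 13.6 kHz.
55.4 kHz mod fs = 12.8 kHz.
12.8 kHz ≤ fs/2 = 21.3 kHz, appears at 12.8 kHz.
133 kHz mod fs = 5.2 kHz.
5.2 kHz ≤ fs/2 = 21.3 kHz, appears at 5.2 kHz.
Distinct values: {5.2 kHz, 12.8 kHz, 13.6 kHz, 17.8 kHz, 18.2 kHz}.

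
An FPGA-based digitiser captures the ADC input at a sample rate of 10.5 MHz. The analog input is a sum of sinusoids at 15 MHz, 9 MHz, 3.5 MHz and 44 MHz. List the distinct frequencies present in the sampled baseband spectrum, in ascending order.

fs/2 = 5.25 MHz.
15 MHz mod fs = 4.5 MHz.
4.5 MHz ≤ fs/2 = 5.25 MHz, appears at 4.5 MHz.
9 MHz > fs/2 = 5.25 MHz, folds to fs − 9 MHz = 1.5 MHz.
3.5 MHz ≤ fs/2 = 5.25 MHz, passes unchanged.
44 MHz mod fs = 2 MHz.
2 MHz ≤ fs/2 = 5.25 MHz, appears at 2 MHz.
Distinct values: {1.5 MHz, 2 MHz, 3.5 MHz, 4.5 MHz}.

1.5 MHz, 2 MHz, 3.5 MHz, 4.5 MHz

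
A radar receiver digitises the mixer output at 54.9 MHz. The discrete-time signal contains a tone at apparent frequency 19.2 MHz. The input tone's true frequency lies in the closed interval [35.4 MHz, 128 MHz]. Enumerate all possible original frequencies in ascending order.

35.7 MHz, 74.1 MHz, 90.6 MHz

Frequencies that alias to 19.2 MHz are k·fs ± 19.2 MHz for integer k ≥ 0.
k=0: 19.2 MHz.
k=1: 35.7 MHz, 74.1 MHz.
k=2: 90.6 MHz, 129 MHz.
k=3: 145.5 MHz, 183.9 MHz.
Within [35.4 MHz, 128 MHz]: 35.7 MHz, 74.1 MHz, 90.6 MHz.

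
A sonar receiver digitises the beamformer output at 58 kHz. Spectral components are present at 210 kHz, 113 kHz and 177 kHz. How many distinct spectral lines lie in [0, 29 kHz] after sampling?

fs/2 = 29 kHz.
210 kHz mod fs = 36 kHz.
36 kHz > fs/2 = 29 kHz, folds to fs − 36 kHz = 22 kHz.
113 kHz mod fs = 55 kHz.
55 kHz > fs/2 = 29 kHz, folds to fs − 55 kHz = 3 kHz.
177 kHz mod fs = 3 kHz.
3 kHz ≤ fs/2 = 29 kHz, appears at 3 kHz.
Distinct values: {3 kHz, 22 kHz} → 2.

2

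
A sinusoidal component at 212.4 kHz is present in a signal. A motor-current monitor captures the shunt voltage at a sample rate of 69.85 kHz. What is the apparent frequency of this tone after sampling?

212.4 kHz mod fs = 2.85 kHz.
2.85 kHz ≤ fs/2 = 34.925 kHz, appears at 2.85 kHz.

2.85 kHz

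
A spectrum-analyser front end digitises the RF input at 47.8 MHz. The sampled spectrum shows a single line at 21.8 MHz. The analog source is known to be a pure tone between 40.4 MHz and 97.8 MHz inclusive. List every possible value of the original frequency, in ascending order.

Frequencies that alias to 21.8 MHz are k·fs ± 21.8 MHz for integer k ≥ 0.
k=0: 21.8 MHz.
k=1: 26 MHz, 69.6 MHz.
k=2: 73.8 MHz, 117.4 MHz.
k=3: 121.6 MHz, 165.2 MHz.
Within [40.4 MHz, 97.8 MHz]: 69.6 MHz, 73.8 MHz.

69.6 MHz, 73.8 MHz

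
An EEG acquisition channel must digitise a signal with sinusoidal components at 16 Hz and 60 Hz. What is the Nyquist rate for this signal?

120 Hz

Highest-frequency component: 60 Hz.
Nyquist rate = 2 × 60 Hz = 120 Hz.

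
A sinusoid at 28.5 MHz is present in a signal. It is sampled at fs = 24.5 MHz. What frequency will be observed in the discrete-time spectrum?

28.5 MHz mod fs = 4 MHz.
4 MHz ≤ fs/2 = 12.25 MHz, appears at 4 MHz.

4 MHz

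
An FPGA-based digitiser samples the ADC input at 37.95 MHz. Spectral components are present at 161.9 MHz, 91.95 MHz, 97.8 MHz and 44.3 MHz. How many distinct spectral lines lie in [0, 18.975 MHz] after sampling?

fs/2 = 18.975 MHz.
161.9 MHz mod fs = 10.1 MHz.
10.1 MHz ≤ fs/2 = 18.975 MHz, appears at 10.1 MHz.
91.95 MHz mod fs = 16.05 MHz.
16.05 MHz ≤ fs/2 = 18.975 MHz, appears at 16.05 MHz.
97.8 MHz mod fs = 21.9 MHz.
21.9 MHz > fs/2 = 18.975 MHz, folds to fs − 21.9 MHz = 16.05 MHz.
44.3 MHz mod fs = 6.35 MHz.
6.35 MHz ≤ fs/2 = 18.975 MHz, appears at 6.35 MHz.
Distinct values: {6.35 MHz, 10.1 MHz, 16.05 MHz} → 3.

3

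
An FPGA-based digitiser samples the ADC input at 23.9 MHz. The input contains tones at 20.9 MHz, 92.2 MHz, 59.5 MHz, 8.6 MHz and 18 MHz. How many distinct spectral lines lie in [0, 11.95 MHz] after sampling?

fs/2 = 11.95 MHz.
20.9 MHz > fs/2 = 11.95 MHz, folds to fs − 20.9 MHz = 3 MHz.
92.2 MHz mod fs = 20.5 MHz.
20.5 MHz > fs/2 = 11.95 MHz, folds to fs − 20.5 MHz = 3.4 MHz.
59.5 MHz mod fs = 11.7 MHz.
11.7 MHz ≤ fs/2 = 11.95 MHz, appears at 11.7 MHz.
8.6 MHz ≤ fs/2 = 11.95 MHz, passes unchanged.
18 MHz > fs/2 = 11.95 MHz, folds to fs − 18 MHz = 5.9 MHz.
Distinct values: {3 MHz, 3.4 MHz, 5.9 MHz, 8.6 MHz, 11.7 MHz} → 5.

5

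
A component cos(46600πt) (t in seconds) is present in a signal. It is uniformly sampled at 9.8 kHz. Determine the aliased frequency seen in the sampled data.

ω = 46600π rad/s → f = ω/(2π) = 23300 Hz = 23.3 kHz.
23.3 kHz mod fs = 3.7 kHz.
3.7 kHz ≤ fs/2 = 4.9 kHz, appears at 3.7 kHz.

3.7 kHz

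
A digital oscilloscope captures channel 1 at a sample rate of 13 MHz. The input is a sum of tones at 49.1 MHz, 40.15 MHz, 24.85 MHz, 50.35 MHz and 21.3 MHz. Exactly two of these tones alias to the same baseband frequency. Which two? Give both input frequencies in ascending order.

fs/2 = 6.5 MHz.
49.1 MHz mod fs = 10.1 MHz.
10.1 MHz > fs/2 = 6.5 MHz, folds to fs − 10.1 MHz = 2.9 MHz.
40.15 MHz mod fs = 1.15 MHz.
1.15 MHz ≤ fs/2 = 6.5 MHz, appears at 1.15 MHz.
24.85 MHz mod fs = 11.85 MHz.
11.85 MHz > fs/2 = 6.5 MHz, folds to fs − 11.85 MHz = 1.15 MHz.
50.35 MHz mod fs = 11.35 MHz.
11.35 MHz > fs/2 = 6.5 MHz, folds to fs − 11.35 MHz = 1.65 MHz.
21.3 MHz mod fs = 8.3 MHz.
8.3 MHz > fs/2 = 6.5 MHz, folds to fs − 8.3 MHz = 4.7 MHz.
24.85 MHz and 40.15 MHz both map to 1.15 MHz.

24.85 MHz, 40.15 MHz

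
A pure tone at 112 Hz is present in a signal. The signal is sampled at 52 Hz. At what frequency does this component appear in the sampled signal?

112 Hz mod fs = 8 Hz.
8 Hz ≤ fs/2 = 26 Hz, appears at 8 Hz.

8 Hz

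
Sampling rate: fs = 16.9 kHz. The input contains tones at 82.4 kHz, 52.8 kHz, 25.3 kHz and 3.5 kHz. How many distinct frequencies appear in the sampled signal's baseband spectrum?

fs/2 = 8.45 kHz.
82.4 kHz mod fs = 14.8 kHz.
14.8 kHz > fs/2 = 8.45 kHz, folds to fs − 14.8 kHz = 2.1 kHz.
52.8 kHz mod fs = 2.1 kHz.
2.1 kHz ≤ fs/2 = 8.45 kHz, appears at 2.1 kHz.
25.3 kHz mod fs = 8.4 kHz.
8.4 kHz ≤ fs/2 = 8.45 kHz, appears at 8.4 kHz.
3.5 kHz ≤ fs/2 = 8.45 kHz, passes unchanged.
Distinct values: {2.1 kHz, 3.5 kHz, 8.4 kHz} → 3.

3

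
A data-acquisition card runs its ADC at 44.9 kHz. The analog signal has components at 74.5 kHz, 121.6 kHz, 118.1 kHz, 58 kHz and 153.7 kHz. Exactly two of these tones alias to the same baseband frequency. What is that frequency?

13.1 kHz

fs/2 = 22.45 kHz.
74.5 kHz mod fs = 29.6 kHz.
29.6 kHz > fs/2 = 22.45 kHz, folds to fs − 29.6 kHz = 15.3 kHz.
121.6 kHz mod fs = 31.8 kHz.
31.8 kHz > fs/2 = 22.45 kHz, folds to fs − 31.8 kHz = 13.1 kHz.
118.1 kHz mod fs = 28.3 kHz.
28.3 kHz > fs/2 = 22.45 kHz, folds to fs − 28.3 kHz = 16.6 kHz.
58 kHz mod fs = 13.1 kHz.
13.1 kHz ≤ fs/2 = 22.45 kHz, appears at 13.1 kHz.
153.7 kHz mod fs = 19 kHz.
19 kHz ≤ fs/2 = 22.45 kHz, appears at 19 kHz.
58 kHz and 121.6 kHz both map to 13.1 kHz.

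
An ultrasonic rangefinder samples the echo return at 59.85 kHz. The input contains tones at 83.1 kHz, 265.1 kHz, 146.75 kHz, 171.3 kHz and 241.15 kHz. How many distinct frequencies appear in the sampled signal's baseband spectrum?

5

fs/2 = 29.925 kHz.
83.1 kHz mod fs = 23.25 kHz.
23.25 kHz ≤ fs/2 = 29.925 kHz, appears at 23.25 kHz.
265.1 kHz mod fs = 25.7 kHz.
25.7 kHz ≤ fs/2 = 29.925 kHz, appears at 25.7 kHz.
146.75 kHz mod fs = 27.05 kHz.
27.05 kHz ≤ fs/2 = 29.925 kHz, appears at 27.05 kHz.
171.3 kHz mod fs = 51.6 kHz.
51.6 kHz > fs/2 = 29.925 kHz, folds to fs − 51.6 kHz = 8.25 kHz.
241.15 kHz mod fs = 1.75 kHz.
1.75 kHz ≤ fs/2 = 29.925 kHz, appears at 1.75 kHz.
Distinct values: {1.75 kHz, 8.25 kHz, 23.25 kHz, 25.7 kHz, 27.05 kHz} → 5.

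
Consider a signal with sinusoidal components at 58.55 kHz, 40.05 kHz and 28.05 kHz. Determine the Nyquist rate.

Highest-frequency component: 58.55 kHz.
Nyquist rate = 2 × 58.55 kHz = 117.1 kHz.

117.1 kHz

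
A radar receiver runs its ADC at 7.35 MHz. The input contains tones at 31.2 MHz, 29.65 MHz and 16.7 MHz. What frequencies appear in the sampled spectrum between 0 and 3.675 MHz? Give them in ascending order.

fs/2 = 3.675 MHz.
31.2 MHz mod fs = 1.8 MHz.
1.8 MHz ≤ fs/2 = 3.675 MHz, appears at 1.8 MHz.
29.65 MHz mod fs = 0.25 MHz.
0.25 MHz ≤ fs/2 = 3.675 MHz, appears at 0.25 MHz.
16.7 MHz mod fs = 2 MHz.
2 MHz ≤ fs/2 = 3.675 MHz, appears at 2 MHz.
Distinct values: {0.25 MHz, 1.8 MHz, 2 MHz}.

0.25 MHz, 1.8 MHz, 2 MHz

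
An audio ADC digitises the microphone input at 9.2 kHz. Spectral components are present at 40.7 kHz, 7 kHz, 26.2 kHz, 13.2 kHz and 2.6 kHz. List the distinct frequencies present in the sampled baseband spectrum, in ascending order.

fs/2 = 4.6 kHz.
40.7 kHz mod fs = 3.9 kHz.
3.9 kHz ≤ fs/2 = 4.6 kHz, appears at 3.9 kHz.
7 kHz > fs/2 = 4.6 kHz, folds to fs − 7 kHz = 2.2 kHz.
26.2 kHz mod fs = 7.8 kHz.
7.8 kHz > fs/2 = 4.6 kHz, folds to fs − 7.8 kHz = 1.4 kHz.
13.2 kHz mod fs = 4 kHz.
4 kHz ≤ fs/2 = 4.6 kHz, appears at 4 kHz.
2.6 kHz ≤ fs/2 = 4.6 kHz, passes unchanged.
Distinct values: {1.4 kHz, 2.2 kHz, 2.6 kHz, 3.9 kHz, 4 kHz}.

1.4 kHz, 2.2 kHz, 2.6 kHz, 3.9 kHz, 4 kHz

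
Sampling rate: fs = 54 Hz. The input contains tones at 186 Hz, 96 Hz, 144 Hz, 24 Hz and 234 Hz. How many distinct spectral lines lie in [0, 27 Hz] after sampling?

fs/2 = 27 Hz.
186 Hz mod fs = 24 Hz.
24 Hz ≤ fs/2 = 27 Hz, appears at 24 Hz.
96 Hz mod fs = 42 Hz.
42 Hz > fs/2 = 27 Hz, folds to fs − 42 Hz = 12 Hz.
144 Hz mod fs = 36 Hz.
36 Hz > fs/2 = 27 Hz, folds to fs − 36 Hz = 18 Hz.
24 Hz ≤ fs/2 = 27 Hz, passes unchanged.
234 Hz mod fs = 18 Hz.
18 Hz ≤ fs/2 = 27 Hz, appears at 18 Hz.
Distinct values: {12 Hz, 18 Hz, 24 Hz} → 3.

3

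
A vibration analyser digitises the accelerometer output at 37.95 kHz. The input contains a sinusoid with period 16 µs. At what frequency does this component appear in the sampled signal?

13.4 kHz

T = 16 µs → f = 1/T = 62.5 kHz.
62.5 kHz mod fs = 24.55 kHz.
24.55 kHz > fs/2 = 18.975 kHz, folds to fs − 24.55 kHz = 13.4 kHz.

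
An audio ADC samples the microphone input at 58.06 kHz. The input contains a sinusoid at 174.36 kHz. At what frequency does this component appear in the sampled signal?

0.18 kHz

174.36 kHz mod fs = 0.18 kHz.
0.18 kHz ≤ fs/2 = 29.03 kHz, appears at 0.18 kHz.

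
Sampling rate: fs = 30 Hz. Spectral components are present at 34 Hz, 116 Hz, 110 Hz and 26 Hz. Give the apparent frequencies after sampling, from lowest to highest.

fs/2 = 15 Hz.
34 Hz mod fs = 4 Hz.
4 Hz ≤ fs/2 = 15 Hz, appears at 4 Hz.
116 Hz mod fs = 26 Hz.
26 Hz > fs/2 = 15 Hz, folds to fs − 26 Hz = 4 Hz.
110 Hz mod fs = 20 Hz.
20 Hz > fs/2 = 15 Hz, folds to fs − 20 Hz = 10 Hz.
26 Hz > fs/2 = 15 Hz, folds to fs − 26 Hz = 4 Hz.
Distinct values: {4 Hz, 10 Hz}.

4 Hz, 10 Hz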